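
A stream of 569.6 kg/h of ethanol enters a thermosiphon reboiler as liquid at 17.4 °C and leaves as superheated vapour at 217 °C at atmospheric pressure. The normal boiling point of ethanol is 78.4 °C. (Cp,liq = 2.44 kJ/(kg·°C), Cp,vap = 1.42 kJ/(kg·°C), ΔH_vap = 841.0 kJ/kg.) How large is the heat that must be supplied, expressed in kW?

Q = 188 kW

liquid 17.4→78.4 °C: 148.84 kJ/kg
vaporisation at 78.4 °C: 841 kJ/kg
vapour 78.4→217 °C: 196.81 kJ/kg
Δh = 148.84 + 841 + 196.81 = 1186.7 kJ/kg
Q = ṁ·Δh = 569.6 kg/h × 1186.7 kJ/kg = 675920 kJ/h
|Q| = 187.75 kW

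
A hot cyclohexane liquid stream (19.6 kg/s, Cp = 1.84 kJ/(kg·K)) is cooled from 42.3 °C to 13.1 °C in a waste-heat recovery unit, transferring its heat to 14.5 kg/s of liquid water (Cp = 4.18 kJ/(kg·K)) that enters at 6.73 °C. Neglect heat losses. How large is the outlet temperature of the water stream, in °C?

T_c,out = 24.1 °C

Heat released by hot stream: Q = 19.6 × 1.84 × (42.3 − 13.1) = 1053.1 kJ/s
Energy balance on cold side (adiabatic exchanger): Q = ṁ_c·Cp_c·(T_c,out − T_c,in)
T_c,out = 6.73 + 1053.1/(14.5 × 4.18) = 24.105 °C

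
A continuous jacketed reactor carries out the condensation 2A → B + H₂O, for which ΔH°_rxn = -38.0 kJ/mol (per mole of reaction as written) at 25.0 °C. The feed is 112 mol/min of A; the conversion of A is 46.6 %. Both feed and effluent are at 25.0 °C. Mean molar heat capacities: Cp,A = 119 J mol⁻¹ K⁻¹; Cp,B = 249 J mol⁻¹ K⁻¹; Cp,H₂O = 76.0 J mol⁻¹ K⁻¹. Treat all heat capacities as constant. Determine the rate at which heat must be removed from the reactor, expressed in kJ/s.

Extent of reaction ξ = 0.466 × 112 / 2 = 26.096 mol/min
Reaction term: ξ·ΔH°_rxn = 26.096 × -38.0 = -991.65 kJ/min
Q = ΔH = -991.65 kJ/min = -16.527 kW
Heat removed = 16.527 kJ/s

Q_out = 16.5 kJ/s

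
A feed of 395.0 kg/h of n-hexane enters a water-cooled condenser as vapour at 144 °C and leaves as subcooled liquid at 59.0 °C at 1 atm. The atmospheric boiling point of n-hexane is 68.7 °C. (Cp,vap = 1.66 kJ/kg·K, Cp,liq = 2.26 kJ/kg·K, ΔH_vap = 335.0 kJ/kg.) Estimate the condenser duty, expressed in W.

vapour 144→68.7 °C: -125 kJ/kg
condensation at 68.7 °C: -335 kJ/kg
liquid 68.7→59.0 °C: -21.922 kJ/kg
Δh = -125 + -335 + -21.922 = -481.92 kJ/kg
Q = ṁ·Δh = 395.0 kg/h × -481.92 kJ/kg = -190360 kJ/h
|Q| = 52.877 kW = 52877 W

Q_c = 52900 W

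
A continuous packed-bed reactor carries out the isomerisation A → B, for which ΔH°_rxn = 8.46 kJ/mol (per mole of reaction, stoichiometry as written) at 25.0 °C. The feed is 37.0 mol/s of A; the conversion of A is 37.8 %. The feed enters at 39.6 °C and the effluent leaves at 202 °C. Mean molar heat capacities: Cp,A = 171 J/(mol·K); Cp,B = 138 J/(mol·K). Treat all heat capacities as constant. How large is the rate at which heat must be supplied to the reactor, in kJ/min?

Q_in = 63800 kJ/min

Extent of reaction ξ = 0.378 × 37.0 = 13.986 mol/s
Reaction term: ξ·ΔH°_rxn = 13.986 × 8.46 = 118.32 kJ/s
Sensible, feed 39.6→25 °C: -92.374 kJ/s
Outlet flows (mol/s): A 23.014, B 13.986
Sensible, products 25→202 °C: 1038.2 kJ/s
Q = ΔH = 1064.1 kJ/s = 1064.1 kW
Heat supplied = 63848 kJ/min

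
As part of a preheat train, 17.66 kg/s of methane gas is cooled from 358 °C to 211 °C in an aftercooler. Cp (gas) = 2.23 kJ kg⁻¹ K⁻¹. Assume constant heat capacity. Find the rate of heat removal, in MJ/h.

Q = ṁ·Cp·ΔT = 17.66 × 2.23 × (211 − 358) = -5789.1 kJ/s
Cooling duty = 20841 MJ/h

Q_c = 20800 MJ/h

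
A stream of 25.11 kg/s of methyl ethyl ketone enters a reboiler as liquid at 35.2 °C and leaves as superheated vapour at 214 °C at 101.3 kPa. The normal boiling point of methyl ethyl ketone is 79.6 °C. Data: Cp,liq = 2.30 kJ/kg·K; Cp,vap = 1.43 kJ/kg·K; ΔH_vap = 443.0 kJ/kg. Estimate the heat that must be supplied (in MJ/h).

Q = 66700 MJ/h

liquid 35.2→79.6 °C: 102.12 kJ/kg
vaporisation at 79.6 °C: 443 kJ/kg
vapour 79.6→214 °C: 192.19 kJ/kg
Δh = 102.12 + 443 + 192.19 = 737.31 kJ/kg
Q = ṁ·Δh = 25.11 kg/s × 737.31 kJ/kg = 18514 kJ/s
|Q| = 18514 kW = 66650 MJ/h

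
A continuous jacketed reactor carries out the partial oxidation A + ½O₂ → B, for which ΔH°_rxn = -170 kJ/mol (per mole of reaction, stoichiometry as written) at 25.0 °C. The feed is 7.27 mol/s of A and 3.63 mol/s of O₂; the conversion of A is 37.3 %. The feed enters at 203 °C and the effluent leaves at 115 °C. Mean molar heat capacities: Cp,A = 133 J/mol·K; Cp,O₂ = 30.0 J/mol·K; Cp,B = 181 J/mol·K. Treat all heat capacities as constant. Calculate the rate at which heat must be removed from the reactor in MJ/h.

Q_out = 1970 MJ/h

Extent of reaction ξ = 0.373 × 7.27 = 2.7117 mol/s
Reaction term: ξ·ΔH°_rxn = 2.7117 × -170 = -460.99 kJ/s
Sensible, feed 203→25 °C: -191.49 kJ/s
Outlet flows (mol/s): A 4.5583, O₂ 2.2741, B 2.7117
Sensible, products 25→115 °C: 104.88 kJ/s
Q = ΔH = -547.61 kJ/s = -547.61 kW
Heat removed = 1971.4 MJ/h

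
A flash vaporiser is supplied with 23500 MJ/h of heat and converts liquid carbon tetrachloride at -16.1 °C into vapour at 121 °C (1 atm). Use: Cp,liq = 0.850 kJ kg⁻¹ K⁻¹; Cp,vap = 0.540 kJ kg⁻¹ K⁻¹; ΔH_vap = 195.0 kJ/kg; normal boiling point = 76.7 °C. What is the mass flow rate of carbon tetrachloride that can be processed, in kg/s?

ṁ = 21.9 kg/s

Δh = 0.850×(76.7−-16.1) + 195.0 + 0.540×(121−76.7) = 297.8 kJ/kg
Q = 23500 MJ/h = 6527.8 kJ/s = 6527.8 kJ/s
ṁ = Q/Δh = 6527.8 / 297.8 = 21.92 kg/s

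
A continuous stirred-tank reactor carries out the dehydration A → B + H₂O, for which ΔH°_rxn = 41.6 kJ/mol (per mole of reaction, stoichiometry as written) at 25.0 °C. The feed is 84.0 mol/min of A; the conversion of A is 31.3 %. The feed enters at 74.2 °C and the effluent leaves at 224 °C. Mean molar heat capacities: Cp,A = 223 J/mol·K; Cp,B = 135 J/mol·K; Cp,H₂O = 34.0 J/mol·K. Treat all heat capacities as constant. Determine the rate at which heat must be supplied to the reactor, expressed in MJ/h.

Q_in = 217 MJ/h

Extent of reaction ξ = 0.313 × 84.0 = 26.292 mol/min
Reaction term: ξ·ΔH°_rxn = 26.292 × 41.6 = 1093.7 kJ/min
Sensible, feed 74.2→25 °C: -921.61 kJ/min
Outlet flows (mol/min): A 57.708, B 26.292, H₂O 26.292
Sensible, products 25→224 °C: 3445.1 kJ/min
Q = ΔH = 3617.3 kJ/min = 60.288 kW
Heat supplied = 217.04 MJ/h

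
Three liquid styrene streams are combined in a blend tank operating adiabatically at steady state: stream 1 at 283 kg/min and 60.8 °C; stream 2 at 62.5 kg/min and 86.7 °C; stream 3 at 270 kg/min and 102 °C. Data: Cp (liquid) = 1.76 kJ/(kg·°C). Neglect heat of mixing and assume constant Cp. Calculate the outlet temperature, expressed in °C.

Energy balance with Q = 0: Σ ṁᵢCp,ᵢ(T_out − Tᵢ) = 0
Σ ṁᵢCp,ᵢTᵢ = 283×1.76×60.8 + 62.5×1.76×86.7 + 270×1.76×102 = 88291
Σ ṁᵢCp,ᵢ = 283×1.76 + 62.5×1.76 + 270×1.76 = 1083.3
T_out = 88291 / 1083.3 = 81.503 °C

T_out = 81.5 °C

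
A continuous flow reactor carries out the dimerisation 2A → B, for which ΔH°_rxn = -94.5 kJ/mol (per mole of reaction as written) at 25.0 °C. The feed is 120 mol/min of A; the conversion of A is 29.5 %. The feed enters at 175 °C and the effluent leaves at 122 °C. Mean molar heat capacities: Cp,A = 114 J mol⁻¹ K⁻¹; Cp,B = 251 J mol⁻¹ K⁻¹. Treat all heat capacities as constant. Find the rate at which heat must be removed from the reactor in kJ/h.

Extent of reaction ξ = 0.295 × 120 / 2 = 17.7 mol/min
Reaction term: ξ·ΔH°_rxn = 17.7 × -94.5 = -1672.6 kJ/min
Sensible, feed 175→25 °C: -2052 kJ/min
Outlet flows (mol/min): A 84.6, B 17.7
Sensible, products 25→122 °C: 1366.4 kJ/min
Q = ΔH = -2358.2 kJ/min = -39.303 kW
Heat removed = 141490 kJ/h

Q_out = 141000 kJ/h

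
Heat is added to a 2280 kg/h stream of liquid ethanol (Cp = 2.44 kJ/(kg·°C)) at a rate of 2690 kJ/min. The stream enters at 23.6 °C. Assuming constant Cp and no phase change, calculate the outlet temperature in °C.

T_out = 52.6 °C

Q = 2690 kJ/min = 161400 kJ/h
ΔT = Q/(ṁ·Cp) = 161400/(2280×2.44) = 29.012 K
T_out = 23.6 + 29.012 = 52.612 °C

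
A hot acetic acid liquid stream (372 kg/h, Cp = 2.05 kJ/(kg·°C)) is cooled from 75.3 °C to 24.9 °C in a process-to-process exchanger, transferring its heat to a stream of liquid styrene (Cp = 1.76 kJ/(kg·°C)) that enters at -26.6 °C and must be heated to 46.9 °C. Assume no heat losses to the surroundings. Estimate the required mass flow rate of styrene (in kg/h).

Heat released by hot stream: Q = 372 × 2.05 × (75.3 − 24.9) = 38435 kJ/h
Energy balance on cold side (adiabatic exchanger): Q = ṁ_c·Cp_c·(T_c,out − T_c,in)
ṁ_c = 38435 / [1.76 × (46.9 − -26.6)] = 297.12 kg/h

ṁ_c = 297 kg/h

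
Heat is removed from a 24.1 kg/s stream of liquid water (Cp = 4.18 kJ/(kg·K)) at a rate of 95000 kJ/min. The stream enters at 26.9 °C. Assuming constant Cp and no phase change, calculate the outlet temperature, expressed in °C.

Q = 95000 kJ/min = 1583.3 kJ/s
ΔT = Q/(ṁ·Cp) = 1583.3/(24.1×4.18) = 15.717 K
T_out = 26.9 − 15.717 = 11.183 °C

T_out = 11.2 °C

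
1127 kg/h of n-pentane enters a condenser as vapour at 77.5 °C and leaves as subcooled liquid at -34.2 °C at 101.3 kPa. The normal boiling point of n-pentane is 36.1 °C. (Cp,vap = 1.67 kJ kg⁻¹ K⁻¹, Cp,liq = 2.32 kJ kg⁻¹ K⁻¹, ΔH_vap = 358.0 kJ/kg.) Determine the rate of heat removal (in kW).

Q_c = 185 kW

vapour 77.5→36.1 °C: -69.138 kJ/kg
condensation at 36.1 °C: -358 kJ/kg
liquid 36.1→-34.2 °C: -163.1 kJ/kg
Δh = -69.138 + -358 + -163.1 = -590.23 kJ/kg
Q = ṁ·Δh = 1127 kg/h × -590.23 kJ/kg = -665190 kJ/h
|Q| = 184.78 kW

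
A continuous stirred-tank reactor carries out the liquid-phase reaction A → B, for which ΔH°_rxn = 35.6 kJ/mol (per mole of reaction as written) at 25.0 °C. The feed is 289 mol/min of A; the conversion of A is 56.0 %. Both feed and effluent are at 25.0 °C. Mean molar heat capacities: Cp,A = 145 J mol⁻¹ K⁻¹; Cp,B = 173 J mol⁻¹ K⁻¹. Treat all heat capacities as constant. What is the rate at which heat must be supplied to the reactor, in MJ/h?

Q_in = 346 MJ/h

Extent of reaction ξ = 0.560 × 289 = 161.84 mol/min
Reaction term: ξ·ΔH°_rxn = 161.84 × 35.6 = 5761.5 kJ/min
Q = ΔH = 5761.5 kJ/min = 96.025 kW
Heat supplied = 345.69 MJ/h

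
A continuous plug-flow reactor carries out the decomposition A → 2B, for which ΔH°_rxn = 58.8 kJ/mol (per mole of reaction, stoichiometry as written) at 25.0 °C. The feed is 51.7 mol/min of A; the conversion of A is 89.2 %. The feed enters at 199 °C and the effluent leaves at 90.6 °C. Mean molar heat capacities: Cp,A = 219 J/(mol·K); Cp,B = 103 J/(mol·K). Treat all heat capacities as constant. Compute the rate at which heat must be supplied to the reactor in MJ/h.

Q_in = 86.7 MJ/h

Extent of reaction ξ = 0.892 × 51.7 = 46.116 mol/min
Reaction term: ξ·ΔH°_rxn = 46.116 × 58.8 = 2711.6 kJ/min
Sensible, feed 199→25 °C: -1970.1 kJ/min
Outlet flows (mol/min): A 5.5836, B 92.233
Sensible, products 25→90.6 °C: 703.41 kJ/min
Q = ΔH = 1445 kJ/min = 24.083 kW
Heat supplied = 86.699 MJ/h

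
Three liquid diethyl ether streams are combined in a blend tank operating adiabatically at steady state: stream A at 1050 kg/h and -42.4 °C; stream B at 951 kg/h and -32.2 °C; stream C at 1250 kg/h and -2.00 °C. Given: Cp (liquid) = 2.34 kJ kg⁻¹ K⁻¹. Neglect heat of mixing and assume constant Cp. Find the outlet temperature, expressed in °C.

T_out = -23.9 °C

Energy balance with Q = 0: Σ ṁᵢCp,ᵢ(T_out − Tᵢ) = 0
Σ ṁᵢCp,ᵢTᵢ = 1050×2.34×-42.4 + 951×2.34×-32.2 + 1250×2.34×-2.00 = -181680
Σ ṁᵢCp,ᵢ = 1050×2.34 + 951×2.34 + 1250×2.34 = 7607.3
T_out = -181680 / 7607.3 = -23.883 °C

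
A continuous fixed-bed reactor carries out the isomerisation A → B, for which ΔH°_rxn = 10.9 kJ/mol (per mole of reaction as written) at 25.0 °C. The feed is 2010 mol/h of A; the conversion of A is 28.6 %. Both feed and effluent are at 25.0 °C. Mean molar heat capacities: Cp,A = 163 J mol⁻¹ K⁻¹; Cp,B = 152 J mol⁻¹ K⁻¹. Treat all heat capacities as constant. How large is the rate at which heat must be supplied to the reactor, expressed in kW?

Q_in = 1.74 kW

Extent of reaction ξ = 0.286 × 2010 = 574.86 mol/h
Reaction term: ξ·ΔH°_rxn = 574.86 × 10.9 = 6266 kJ/h
Q = ΔH = 6266 kJ/h = 1.7405 kW
Heat supplied = 1.7405 kW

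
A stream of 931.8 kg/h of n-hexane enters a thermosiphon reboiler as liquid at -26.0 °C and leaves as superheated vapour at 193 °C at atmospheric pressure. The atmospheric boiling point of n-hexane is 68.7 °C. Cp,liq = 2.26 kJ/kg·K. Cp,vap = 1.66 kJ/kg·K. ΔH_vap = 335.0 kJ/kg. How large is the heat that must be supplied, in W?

liquid -26.0→68.7 °C: 214.02 kJ/kg
vaporisation at 68.7 °C: 335 kJ/kg
vapour 68.7→193 °C: 206.34 kJ/kg
Δh = 214.02 + 335 + 206.34 = 755.36 kJ/kg
Q = ṁ·Δh = 931.8 kg/h × 755.36 kJ/kg = 703840 kJ/h
|Q| = 195.51 kW = 195510 W

Q = 196000 W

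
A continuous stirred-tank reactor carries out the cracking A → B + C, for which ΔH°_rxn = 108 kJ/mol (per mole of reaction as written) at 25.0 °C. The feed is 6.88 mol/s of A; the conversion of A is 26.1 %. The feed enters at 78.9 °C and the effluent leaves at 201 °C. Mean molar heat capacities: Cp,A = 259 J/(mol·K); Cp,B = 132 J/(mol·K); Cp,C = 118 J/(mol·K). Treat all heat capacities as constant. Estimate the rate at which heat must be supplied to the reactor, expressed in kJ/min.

Extent of reaction ξ = 0.261 × 6.88 = 1.7957 mol/s
Reaction term: ξ·ΔH°_rxn = 1.7957 × 108 = 193.93 kJ/s
Sensible, feed 78.9→25 °C: -96.045 kJ/s
Outlet flows (mol/s): A 5.0843, B 1.7957, C 1.7957
Sensible, products 25→201 °C: 310.77 kJ/s
Q = ΔH = 408.66 kJ/s = 408.66 kW
Heat supplied = 24520 kJ/min

Q_in = 24500 kJ/min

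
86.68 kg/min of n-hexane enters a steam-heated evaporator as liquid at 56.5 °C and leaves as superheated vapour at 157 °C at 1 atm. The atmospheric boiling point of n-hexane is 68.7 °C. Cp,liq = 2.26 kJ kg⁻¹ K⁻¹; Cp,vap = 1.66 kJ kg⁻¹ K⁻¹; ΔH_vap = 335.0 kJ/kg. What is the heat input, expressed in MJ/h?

Q = 2650 MJ/h

liquid 56.5→68.7 °C: 27.572 kJ/kg
vaporisation at 68.7 °C: 335 kJ/kg
vapour 68.7→157 °C: 146.58 kJ/kg
Δh = 27.572 + 335 + 146.58 = 509.15 kJ/kg
Q = ṁ·Δh = 86.68 kg/min × 509.15 kJ/kg = 44133 kJ/min
|Q| = 735.55 kW = 2648 MJ/h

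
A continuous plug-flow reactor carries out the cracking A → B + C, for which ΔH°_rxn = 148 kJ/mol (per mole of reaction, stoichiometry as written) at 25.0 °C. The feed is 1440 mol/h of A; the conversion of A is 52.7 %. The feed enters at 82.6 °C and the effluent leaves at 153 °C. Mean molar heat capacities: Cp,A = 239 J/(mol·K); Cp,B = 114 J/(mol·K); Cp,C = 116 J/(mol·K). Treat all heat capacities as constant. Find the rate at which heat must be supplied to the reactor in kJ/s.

Extent of reaction ξ = 0.527 × 1440 = 758.88 mol/h
Reaction term: ξ·ΔH°_rxn = 758.88 × 148 = 112310 kJ/h
Sensible, feed 82.6→25 °C: -19824 kJ/h
Outlet flows (mol/h): A 681.12, B 758.88, C 758.88
Sensible, products 25→153 °C: 43178 kJ/h
Q = ΔH = 135670 kJ/h = 37.686 kW
Heat supplied = 37.686 kJ/s

Q_in = 37.7 kJ/s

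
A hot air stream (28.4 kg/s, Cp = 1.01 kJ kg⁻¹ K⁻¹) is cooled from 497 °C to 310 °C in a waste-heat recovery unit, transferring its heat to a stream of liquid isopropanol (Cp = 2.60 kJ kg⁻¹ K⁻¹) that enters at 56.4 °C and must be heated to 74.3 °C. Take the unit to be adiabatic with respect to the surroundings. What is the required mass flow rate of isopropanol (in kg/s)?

Heat released by hot stream: Q = 28.4 × 1.01 × (497 − 310) = 5363.9 kJ/s
Energy balance on cold side (adiabatic exchanger): Q = ṁ_c·Cp_c·(T_c,out − T_c,in)
ṁ_c = 5363.9 / [2.60 × (74.3 − 56.4)] = 115.25 kg/s

ṁ_c = 115 kg/s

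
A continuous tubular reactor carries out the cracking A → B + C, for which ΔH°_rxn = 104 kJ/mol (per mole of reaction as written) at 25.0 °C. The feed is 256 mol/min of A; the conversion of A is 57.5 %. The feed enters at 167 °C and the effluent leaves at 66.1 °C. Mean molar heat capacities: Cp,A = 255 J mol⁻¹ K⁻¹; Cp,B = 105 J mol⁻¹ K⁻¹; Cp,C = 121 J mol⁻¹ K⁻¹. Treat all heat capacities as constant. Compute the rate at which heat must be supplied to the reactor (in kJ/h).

Q_in = 513000 kJ/h

Extent of reaction ξ = 0.575 × 256 = 147.2 mol/min
Reaction term: ξ·ΔH°_rxn = 147.2 × 104 = 15309 kJ/min
Sensible, feed 167→25 °C: -9269.8 kJ/min
Outlet flows (mol/min): A 108.8, B 147.2, C 147.2
Sensible, products 25→66.1 °C: 2507.6 kJ/min
Q = ΔH = 8546.6 kJ/min = 142.44 kW
Heat supplied = 512800 kJ/h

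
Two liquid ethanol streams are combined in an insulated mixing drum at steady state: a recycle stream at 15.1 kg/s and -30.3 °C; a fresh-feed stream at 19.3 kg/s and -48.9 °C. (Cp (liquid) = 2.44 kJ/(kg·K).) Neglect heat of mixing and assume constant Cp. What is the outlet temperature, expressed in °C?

No heat crosses the boundary, so H_out = H_in.
Σ ṁᵢCp,ᵢTᵢ = 15.1×2.44×-30.3 + 19.3×2.44×-48.9 = -3419.2
Σ ṁᵢCp,ᵢ = 15.1×2.44 + 19.3×2.44 = 83.936
T_out = -3419.2 / 83.936 = -40.735 °C

T_out = -40.7 °C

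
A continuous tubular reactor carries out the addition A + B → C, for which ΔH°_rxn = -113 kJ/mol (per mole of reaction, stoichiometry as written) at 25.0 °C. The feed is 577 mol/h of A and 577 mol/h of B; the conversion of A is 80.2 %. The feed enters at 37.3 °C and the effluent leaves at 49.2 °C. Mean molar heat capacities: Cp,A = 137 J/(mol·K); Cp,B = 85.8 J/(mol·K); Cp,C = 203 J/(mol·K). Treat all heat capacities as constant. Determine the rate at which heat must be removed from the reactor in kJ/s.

Extent of reaction ξ = 0.802 × 577 = 462.75 mol/h
Reaction term: ξ·ΔH°_rxn = 462.75 × -113 = -52291 kJ/h
Sensible, feed 37.3→25 °C: -1581.2 kJ/h
Outlet flows (mol/h): A 114.25, B 114.25, C 462.75
Sensible, products 25→49.2 °C: 2889.3 kJ/h
Q = ΔH = -50983 kJ/h = -14.162 kW
Heat removed = 14.162 kJ/s

Q_out = 14.2 kJ/s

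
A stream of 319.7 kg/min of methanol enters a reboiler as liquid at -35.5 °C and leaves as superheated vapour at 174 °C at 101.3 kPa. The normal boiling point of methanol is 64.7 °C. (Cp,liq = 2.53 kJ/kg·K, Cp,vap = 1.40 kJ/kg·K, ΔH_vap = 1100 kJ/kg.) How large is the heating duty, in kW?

Q = 8030 kW

liquid -35.5→64.7 °C: 253.51 kJ/kg
vaporisation at 64.7 °C: 1100 kJ/kg
vapour 64.7→174 °C: 153.02 kJ/kg
Δh = 253.51 + 1100 + 153.02 = 1506.5 kJ/kg
Q = ṁ·Δh = 319.7 kg/min × 1506.5 kJ/kg = 481640 kJ/min
|Q| = 8027.3 kW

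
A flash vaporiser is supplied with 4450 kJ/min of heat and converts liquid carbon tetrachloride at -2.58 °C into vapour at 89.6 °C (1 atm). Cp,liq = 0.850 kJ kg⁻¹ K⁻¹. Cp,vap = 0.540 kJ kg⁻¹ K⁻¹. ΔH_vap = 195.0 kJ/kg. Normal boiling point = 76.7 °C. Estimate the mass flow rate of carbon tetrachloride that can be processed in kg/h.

ṁ = 991 kg/h

Δh = 0.850×(76.7−-2.58) + 195.0 + 0.540×(89.6−76.7) = 269.35 kJ/kg
Q = 4450 kJ/min = 74.167 kJ/s = 267000 kJ/h
ṁ = Q/Δh = 267000 / 269.35 = 991.26 kg/h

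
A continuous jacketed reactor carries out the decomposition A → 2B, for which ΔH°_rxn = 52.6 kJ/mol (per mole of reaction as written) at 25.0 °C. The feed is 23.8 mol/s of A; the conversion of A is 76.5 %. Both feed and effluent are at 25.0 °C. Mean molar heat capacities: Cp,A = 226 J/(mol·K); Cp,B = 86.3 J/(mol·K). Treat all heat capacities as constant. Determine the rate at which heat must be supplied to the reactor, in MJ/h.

Extent of reaction ξ = 0.765 × 23.8 = 18.207 mol/s
Reaction term: ξ·ΔH°_rxn = 18.207 × 52.6 = 957.69 kJ/s
Q = ΔH = 957.69 kJ/s = 957.69 kW
Heat supplied = 3447.7 MJ/h

Q_in = 3450 MJ/h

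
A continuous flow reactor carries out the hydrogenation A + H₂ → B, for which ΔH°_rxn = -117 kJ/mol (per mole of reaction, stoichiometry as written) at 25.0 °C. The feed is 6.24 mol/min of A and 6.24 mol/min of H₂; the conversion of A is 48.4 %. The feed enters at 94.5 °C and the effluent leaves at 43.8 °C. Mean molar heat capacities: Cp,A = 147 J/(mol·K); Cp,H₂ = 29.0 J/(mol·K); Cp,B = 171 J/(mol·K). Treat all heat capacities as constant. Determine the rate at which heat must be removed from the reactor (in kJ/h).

Extent of reaction ξ = 0.484 × 6.24 = 3.0202 mol/min
Reaction term: ξ·ΔH°_rxn = 3.0202 × -117 = -353.36 kJ/min
Sensible, feed 94.5→25 °C: -76.328 kJ/min
Outlet flows (mol/min): A 3.2198, H₂ 3.2198, B 3.0202
Sensible, products 25→43.8 °C: 20.363 kJ/min
Q = ΔH = -409.32 kJ/min = -6.8221 kW
Heat removed = 24559 kJ/h

Q_out = 24600 kJ/h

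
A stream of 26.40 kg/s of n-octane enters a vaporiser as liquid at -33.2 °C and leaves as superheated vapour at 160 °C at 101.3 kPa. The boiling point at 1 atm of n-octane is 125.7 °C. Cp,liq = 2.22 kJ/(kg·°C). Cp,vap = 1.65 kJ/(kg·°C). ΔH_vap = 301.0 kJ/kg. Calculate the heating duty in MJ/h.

liquid -33.2→125.7 °C: 352.76 kJ/kg
vaporisation at 125.7 °C: 301 kJ/kg
vapour 125.7→160 °C: 56.595 kJ/kg
Δh = 352.76 + 301 + 56.595 = 710.35 kJ/kg
Q = ṁ·Δh = 26.40 kg/s × 710.35 kJ/kg = 18753 kJ/s
|Q| = 18753 kW = 67512 MJ/h

Q = 67500 MJ/h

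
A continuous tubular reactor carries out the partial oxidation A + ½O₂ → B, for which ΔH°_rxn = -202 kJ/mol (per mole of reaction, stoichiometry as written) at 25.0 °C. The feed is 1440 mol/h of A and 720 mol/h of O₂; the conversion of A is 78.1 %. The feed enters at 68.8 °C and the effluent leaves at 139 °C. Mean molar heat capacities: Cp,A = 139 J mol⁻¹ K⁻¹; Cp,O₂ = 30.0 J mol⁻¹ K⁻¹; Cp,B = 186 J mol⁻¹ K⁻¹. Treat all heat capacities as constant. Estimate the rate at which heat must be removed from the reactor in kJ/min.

Extent of reaction ξ = 0.781 × 1440 = 1124.6 mol/h
Reaction term: ξ·ΔH°_rxn = 1124.6 × -202 = -227180 kJ/h
Sensible, feed 68.8→25 °C: -9713.1 kJ/h
Outlet flows (mol/h): A 315.36, O₂ 157.68, B 1124.6
Sensible, products 25→139 °C: 29383 kJ/h
Q = ΔH = -207510 kJ/h = -57.641 kW
Heat removed = 3458.5 kJ/min

Q_out = 3460 kJ/min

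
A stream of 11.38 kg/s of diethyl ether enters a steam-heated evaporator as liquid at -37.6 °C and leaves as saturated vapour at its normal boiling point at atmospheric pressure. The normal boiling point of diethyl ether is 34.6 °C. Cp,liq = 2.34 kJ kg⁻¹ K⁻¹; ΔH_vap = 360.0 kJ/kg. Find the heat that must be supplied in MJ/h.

liquid -37.6→34.6 °C: 168.95 kJ/kg
vaporisation at 34.6 °C: 360 kJ/kg
Δh = 168.95 + 360 = 528.95 kJ/kg
Q = ṁ·Δh = 11.38 kg/s × 528.95 kJ/kg = 6019.4 kJ/s
|Q| = 6019.4 kW = 21670 MJ/h

Q = 21700 MJ/h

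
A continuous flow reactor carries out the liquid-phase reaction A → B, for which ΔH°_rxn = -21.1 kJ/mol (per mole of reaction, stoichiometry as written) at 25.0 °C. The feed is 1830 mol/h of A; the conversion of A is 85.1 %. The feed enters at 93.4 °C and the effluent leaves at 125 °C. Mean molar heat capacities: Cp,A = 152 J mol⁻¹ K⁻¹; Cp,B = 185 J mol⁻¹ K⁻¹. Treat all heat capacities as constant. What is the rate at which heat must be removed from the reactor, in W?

Extent of reaction ξ = 0.851 × 1830 = 1557.3 mol/h
Reaction term: ξ·ΔH°_rxn = 1557.3 × -21.1 = -32860 kJ/h
Sensible, feed 93.4→25 °C: -19026 kJ/h
Outlet flows (mol/h): A 272.67, B 1557.3
Sensible, products 25→125 °C: 32955 kJ/h
Q = ΔH = -18931 kJ/h = -5.2585 kW
Heat removed = 5258.5 W

Q_out = 5260 W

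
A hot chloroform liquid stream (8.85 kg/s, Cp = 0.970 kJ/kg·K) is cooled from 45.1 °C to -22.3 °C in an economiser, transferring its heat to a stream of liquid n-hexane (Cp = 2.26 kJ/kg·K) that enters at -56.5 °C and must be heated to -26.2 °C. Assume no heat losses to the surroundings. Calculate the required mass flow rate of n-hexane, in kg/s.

Heat released by hot stream: Q = 8.85 × 0.970 × (45.1 − -22.3) = 578.6 kJ/s
Energy balance on cold side (adiabatic exchanger): Q = ṁ_c·Cp_c·(T_c,out − T_c,in)
ṁ_c = 578.6 / [2.26 × (-26.2 − -56.5)] = 8.4494 kg/s

ṁ_c = 8.45 kg/s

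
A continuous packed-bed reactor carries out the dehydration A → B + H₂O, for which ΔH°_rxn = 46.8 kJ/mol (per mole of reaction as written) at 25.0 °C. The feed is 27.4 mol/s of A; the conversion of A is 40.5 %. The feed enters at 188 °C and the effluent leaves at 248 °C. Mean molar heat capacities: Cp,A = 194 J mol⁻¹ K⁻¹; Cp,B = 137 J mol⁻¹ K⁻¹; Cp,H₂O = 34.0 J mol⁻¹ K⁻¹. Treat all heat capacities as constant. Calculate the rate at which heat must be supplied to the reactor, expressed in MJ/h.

Extent of reaction ξ = 0.405 × 27.4 = 11.097 mol/s
Reaction term: ξ·ΔH°_rxn = 11.097 × 46.8 = 519.34 kJ/s
Sensible, feed 188→25 °C: -866.44 kJ/s
Outlet flows (mol/s): A 16.303, B 11.097, H₂O 11.097
Sensible, products 25→248 °C: 1128.5 kJ/s
Q = ΔH = 781.36 kJ/s = 781.36 kW
Heat supplied = 2812.9 MJ/h

Q_in = 2810 MJ/h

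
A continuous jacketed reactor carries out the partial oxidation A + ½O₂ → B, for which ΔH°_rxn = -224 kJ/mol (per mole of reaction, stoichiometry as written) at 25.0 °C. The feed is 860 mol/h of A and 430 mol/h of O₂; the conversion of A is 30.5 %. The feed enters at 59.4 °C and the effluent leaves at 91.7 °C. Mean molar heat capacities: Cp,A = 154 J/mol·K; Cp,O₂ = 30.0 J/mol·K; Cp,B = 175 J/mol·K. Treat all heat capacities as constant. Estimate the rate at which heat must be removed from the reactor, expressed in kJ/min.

Extent of reaction ξ = 0.305 × 860 = 262.3 mol/h
Reaction term: ξ·ΔH°_rxn = 262.3 × -224 = -58755 kJ/h
Sensible, feed 59.4→25 °C: -4999.7 kJ/h
Outlet flows (mol/h): A 597.7, O₂ 298.85, B 262.3
Sensible, products 25→91.7 °C: 9799.2 kJ/h
Q = ΔH = -53956 kJ/h = -14.988 kW
Heat removed = 899.26 kJ/min

Q_out = 899 kJ/min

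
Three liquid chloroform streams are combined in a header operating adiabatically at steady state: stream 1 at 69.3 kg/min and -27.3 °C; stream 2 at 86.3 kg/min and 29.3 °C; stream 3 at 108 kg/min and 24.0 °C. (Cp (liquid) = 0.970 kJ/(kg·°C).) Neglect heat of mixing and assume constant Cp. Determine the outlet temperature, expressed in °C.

T_out = 12.2 °C

No heat crosses the boundary, so H_out = H_in.
T_out = Σ ṁᵢCp,ᵢTᵢ / Σ ṁᵢCp,ᵢ
      = 3131.8 / 255.69 = 12.248 °C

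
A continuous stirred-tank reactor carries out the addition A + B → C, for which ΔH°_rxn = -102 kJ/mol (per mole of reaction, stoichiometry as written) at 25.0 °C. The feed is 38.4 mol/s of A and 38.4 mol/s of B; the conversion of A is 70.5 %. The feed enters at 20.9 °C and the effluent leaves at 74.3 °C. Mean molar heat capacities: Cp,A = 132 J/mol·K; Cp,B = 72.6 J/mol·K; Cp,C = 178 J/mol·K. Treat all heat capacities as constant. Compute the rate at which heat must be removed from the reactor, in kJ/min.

Extent of reaction ξ = 0.705 × 38.4 = 27.072 mol/s
Reaction term: ξ·ΔH°_rxn = 27.072 × -102 = -2761.3 kJ/s
Sensible, feed 20.9→25 °C: 32.212 kJ/s
Outlet flows (mol/s): A 11.328, B 11.328, C 27.072
Sensible, products 25→74.3 °C: 351.83 kJ/s
Q = ΔH = -2377.3 kJ/s = -2377.3 kW
Heat removed = 142640 kJ/min

Q_out = 143000 kJ/min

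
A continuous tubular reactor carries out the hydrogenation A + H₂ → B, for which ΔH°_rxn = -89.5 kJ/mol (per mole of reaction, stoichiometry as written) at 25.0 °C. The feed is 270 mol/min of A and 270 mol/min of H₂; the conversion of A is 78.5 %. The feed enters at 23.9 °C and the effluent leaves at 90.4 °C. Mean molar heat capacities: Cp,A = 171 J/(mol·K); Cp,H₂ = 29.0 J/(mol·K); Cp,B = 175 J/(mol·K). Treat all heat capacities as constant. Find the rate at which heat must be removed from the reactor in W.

Extent of reaction ξ = 0.785 × 270 = 211.95 mol/min
Reaction term: ξ·ΔH°_rxn = 211.95 × -89.5 = -18970 kJ/min
Sensible, feed 23.9→25 °C: 59.4 kJ/min
Outlet flows (mol/min): A 58.05, H₂ 58.05, B 211.95
Sensible, products 25→90.4 °C: 3185.1 kJ/min
Q = ΔH = -15725 kJ/min = -262.08 kW
Heat removed = 262080 W

Q_out = 262000 W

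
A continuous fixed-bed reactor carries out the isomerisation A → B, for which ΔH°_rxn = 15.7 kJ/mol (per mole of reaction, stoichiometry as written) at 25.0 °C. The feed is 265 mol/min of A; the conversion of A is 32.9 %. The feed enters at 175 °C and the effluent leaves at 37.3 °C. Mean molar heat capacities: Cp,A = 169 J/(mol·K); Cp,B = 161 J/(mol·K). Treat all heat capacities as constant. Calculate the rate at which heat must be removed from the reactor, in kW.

Q_out = 80.1 kW

Extent of reaction ξ = 0.329 × 265 = 87.185 mol/min
Reaction term: ξ·ΔH°_rxn = 87.185 × 15.7 = 1368.8 kJ/min
Sensible, feed 175→25 °C: -6717.8 kJ/min
Outlet flows (mol/min): A 177.81, B 87.185
Sensible, products 25→37.3 °C: 542.28 kJ/min
Q = ΔH = -4806.7 kJ/min = -80.111 kW
Heat removed = 80.111 kW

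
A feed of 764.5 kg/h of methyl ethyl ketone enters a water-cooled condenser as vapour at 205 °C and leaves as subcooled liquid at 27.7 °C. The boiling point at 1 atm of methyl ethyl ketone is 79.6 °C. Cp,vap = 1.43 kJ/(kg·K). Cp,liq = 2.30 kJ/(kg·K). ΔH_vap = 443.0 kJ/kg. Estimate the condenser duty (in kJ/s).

Q_c = 158 kJ/s

vapour 205→79.6 °C: -179.32 kJ/kg
condensation at 79.6 °C: -443 kJ/kg
liquid 79.6→27.7 °C: -119.37 kJ/kg
Δh = -179.32 + -443 + -119.37 = -741.69 kJ/kg
Q = ṁ·Δh = 764.5 kg/h × -741.69 kJ/kg = -567020 kJ/h
|Q| = 157.51 kW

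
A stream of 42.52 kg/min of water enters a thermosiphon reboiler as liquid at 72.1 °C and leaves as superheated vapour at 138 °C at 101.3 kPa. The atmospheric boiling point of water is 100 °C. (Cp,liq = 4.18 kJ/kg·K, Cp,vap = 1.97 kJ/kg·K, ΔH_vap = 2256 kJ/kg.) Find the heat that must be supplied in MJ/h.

Q = 6240 MJ/h

liquid 72.1→100 °C: 116.62 kJ/kg
vaporisation at 100 °C: 2256 kJ/kg
vapour 100→138 °C: 74.86 kJ/kg
Δh = 116.62 + 2256 + 74.86 = 2447.5 kJ/kg
Q = ṁ·Δh = 42.52 kg/min × 2447.5 kJ/kg = 104070 kJ/min
|Q| = 1734.4 kW = 6244 MJ/h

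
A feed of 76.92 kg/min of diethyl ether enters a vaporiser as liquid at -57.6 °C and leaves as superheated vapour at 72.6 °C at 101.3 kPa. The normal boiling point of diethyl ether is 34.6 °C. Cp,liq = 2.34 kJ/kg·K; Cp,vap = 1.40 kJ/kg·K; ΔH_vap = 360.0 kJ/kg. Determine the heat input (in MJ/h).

Q = 2900 MJ/h

liquid -57.6→34.6 °C: 215.75 kJ/kg
vaporisation at 34.6 °C: 360 kJ/kg
vapour 34.6→72.6 °C: 53.2 kJ/kg
Δh = 215.75 + 360 + 53.2 = 628.95 kJ/kg
Q = ṁ·Δh = 76.92 kg/min × 628.95 kJ/kg = 48379 kJ/min
|Q| = 806.31 kW = 2902.7 MJ/h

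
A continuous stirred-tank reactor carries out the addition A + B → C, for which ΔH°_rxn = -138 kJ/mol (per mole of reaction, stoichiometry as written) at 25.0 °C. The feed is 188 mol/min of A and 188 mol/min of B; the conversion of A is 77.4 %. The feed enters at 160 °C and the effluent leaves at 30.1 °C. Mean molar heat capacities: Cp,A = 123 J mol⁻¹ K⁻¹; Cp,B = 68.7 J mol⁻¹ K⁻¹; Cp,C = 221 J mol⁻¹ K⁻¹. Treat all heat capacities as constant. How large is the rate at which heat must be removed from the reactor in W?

Q_out = 412000 W

Extent of reaction ξ = 0.774 × 188 = 145.51 mol/min
Reaction term: ξ·ΔH°_rxn = 145.51 × -138 = -20081 kJ/min
Sensible, feed 160→25 °C: -4865.3 kJ/min
Outlet flows (mol/min): A 42.488, B 42.488, C 145.51
Sensible, products 25→30.1 °C: 205.55 kJ/min
Q = ΔH = -24740 kJ/min = -412.34 kW
Heat removed = 412340 W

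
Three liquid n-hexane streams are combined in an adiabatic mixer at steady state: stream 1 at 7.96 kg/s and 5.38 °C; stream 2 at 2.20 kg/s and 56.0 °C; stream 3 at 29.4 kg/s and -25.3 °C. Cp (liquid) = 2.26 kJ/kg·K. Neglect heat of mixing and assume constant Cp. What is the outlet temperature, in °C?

No heat crosses the boundary, so H_out = H_in.
Σ ṁᵢCp,ᵢTᵢ = 7.96×2.26×5.38 + 2.20×2.26×56.0 + 29.4×2.26×-25.3 = -1305.8
Σ ṁᵢCp,ᵢ = 7.96×2.26 + 2.20×2.26 + 29.4×2.26 = 89.406
T_out = -1305.8 / 89.406 = -14.606 °C

T_out = -14.6 °C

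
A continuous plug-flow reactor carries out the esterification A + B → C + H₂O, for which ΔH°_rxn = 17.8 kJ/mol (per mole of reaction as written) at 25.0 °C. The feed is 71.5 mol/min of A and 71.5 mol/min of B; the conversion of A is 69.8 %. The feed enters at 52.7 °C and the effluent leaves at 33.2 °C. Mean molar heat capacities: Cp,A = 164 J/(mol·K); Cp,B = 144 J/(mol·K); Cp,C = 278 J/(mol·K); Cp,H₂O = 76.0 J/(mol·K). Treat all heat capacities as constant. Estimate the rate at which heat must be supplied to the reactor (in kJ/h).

Q_in = 28700 kJ/h

Extent of reaction ξ = 0.698 × 71.5 = 49.907 mol/min
Reaction term: ξ·ΔH°_rxn = 49.907 × 17.8 = 888.34 kJ/min
Sensible, feed 52.7→25 °C: -610.01 kJ/min
Outlet flows (mol/min): A 21.593, B 21.593, C 49.907, H₂O 49.907
Sensible, products 25→33.2 °C: 199.41 kJ/min
Q = ΔH = 477.74 kJ/min = 7.9623 kW
Heat supplied = 28664 kJ/h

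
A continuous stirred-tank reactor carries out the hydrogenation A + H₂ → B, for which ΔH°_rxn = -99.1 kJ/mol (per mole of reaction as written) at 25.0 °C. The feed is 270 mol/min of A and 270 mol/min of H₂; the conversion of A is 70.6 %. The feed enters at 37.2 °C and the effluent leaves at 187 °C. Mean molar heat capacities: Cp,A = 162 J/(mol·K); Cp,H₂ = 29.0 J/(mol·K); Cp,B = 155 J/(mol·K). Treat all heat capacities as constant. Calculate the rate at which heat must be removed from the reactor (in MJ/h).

Q_out = 737 MJ/h

Extent of reaction ξ = 0.706 × 270 = 190.62 mol/min
Reaction term: ξ·ΔH°_rxn = 190.62 × -99.1 = -18890 kJ/min
Sensible, feed 37.2→25 °C: -629.15 kJ/min
Outlet flows (mol/min): A 79.38, H₂ 79.38, B 190.62
Sensible, products 25→187 °C: 7242.6 kJ/min
Q = ΔH = -12277 kJ/min = -204.62 kW
Heat removed = 736.62 MJ/h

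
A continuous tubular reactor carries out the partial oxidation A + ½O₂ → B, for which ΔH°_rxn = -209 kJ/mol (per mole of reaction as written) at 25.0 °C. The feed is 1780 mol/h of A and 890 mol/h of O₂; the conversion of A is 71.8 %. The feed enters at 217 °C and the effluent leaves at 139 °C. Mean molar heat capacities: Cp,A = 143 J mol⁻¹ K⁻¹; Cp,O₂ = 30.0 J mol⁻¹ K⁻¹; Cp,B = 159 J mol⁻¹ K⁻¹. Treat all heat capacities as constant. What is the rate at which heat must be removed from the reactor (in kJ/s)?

Extent of reaction ξ = 0.718 × 1780 = 1278 mol/h
Reaction term: ξ·ΔH°_rxn = 1278 × -209 = -267110 kJ/h
Sensible, feed 217→25 °C: -53998 kJ/h
Outlet flows (mol/h): A 501.96, O₂ 250.98, B 1278
Sensible, products 25→139 °C: 32207 kJ/h
Q = ΔH = -288900 kJ/h = -80.25 kW
Heat removed = 80.25 kJ/s

Q_out = 80.3 kJ/s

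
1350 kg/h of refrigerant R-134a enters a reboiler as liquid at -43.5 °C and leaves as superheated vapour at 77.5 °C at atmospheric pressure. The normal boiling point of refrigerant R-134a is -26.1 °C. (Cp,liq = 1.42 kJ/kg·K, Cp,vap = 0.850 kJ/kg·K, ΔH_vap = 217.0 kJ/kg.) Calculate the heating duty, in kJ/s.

liquid -43.5→-26.1 °C: 24.708 kJ/kg
vaporisation at -26.1 °C: 217 kJ/kg
vapour -26.1→77.5 °C: 88.06 kJ/kg
Δh = 24.708 + 217 + 88.06 = 329.77 kJ/kg
Q = ṁ·Δh = 1350 kg/h × 329.77 kJ/kg = 445190 kJ/h
|Q| = 123.66 kW

Q = 124 kJ/s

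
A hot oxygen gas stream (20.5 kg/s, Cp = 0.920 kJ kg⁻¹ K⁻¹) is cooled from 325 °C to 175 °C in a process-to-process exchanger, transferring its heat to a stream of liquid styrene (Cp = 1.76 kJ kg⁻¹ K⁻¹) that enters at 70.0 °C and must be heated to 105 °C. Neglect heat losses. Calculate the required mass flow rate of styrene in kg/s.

Heat released by hot stream: Q = 20.5 × 0.920 × (325 − 175) = 2829 kJ/s
Energy balance on cold side (adiabatic exchanger): Q = ṁ_c·Cp_c·(T_c,out − T_c,in)
ṁ_c = 2829 / [1.76 × (105 − 70.0)] = 45.925 kg/s

ṁ_c = 45.9 kg/s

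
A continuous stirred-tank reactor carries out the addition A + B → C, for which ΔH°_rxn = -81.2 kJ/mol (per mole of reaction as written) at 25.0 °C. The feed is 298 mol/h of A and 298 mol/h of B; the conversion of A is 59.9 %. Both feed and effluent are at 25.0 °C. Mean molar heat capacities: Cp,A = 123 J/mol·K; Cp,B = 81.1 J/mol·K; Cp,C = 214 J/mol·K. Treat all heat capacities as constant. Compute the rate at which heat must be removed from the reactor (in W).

Q_out = 4030 W

Extent of reaction ξ = 0.599 × 298 = 178.5 mol/h
Reaction term: ξ·ΔH°_rxn = 178.5 × -81.2 = -14494 kJ/h
Q = ΔH = -14494 kJ/h = -4.0262 kW
Heat removed = 4026.2 W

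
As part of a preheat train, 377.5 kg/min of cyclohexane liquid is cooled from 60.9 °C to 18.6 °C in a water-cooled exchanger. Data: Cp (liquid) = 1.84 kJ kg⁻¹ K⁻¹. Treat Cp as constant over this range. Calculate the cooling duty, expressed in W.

Q_c = 490000 W

Q = ṁ·Cp·ΔT = 377.5 × 1.84 × (18.6 − 60.9) = -29382 kJ/min
Converting: 29382 / 60 s = 489.69 kW
Cooling duty = 489690 W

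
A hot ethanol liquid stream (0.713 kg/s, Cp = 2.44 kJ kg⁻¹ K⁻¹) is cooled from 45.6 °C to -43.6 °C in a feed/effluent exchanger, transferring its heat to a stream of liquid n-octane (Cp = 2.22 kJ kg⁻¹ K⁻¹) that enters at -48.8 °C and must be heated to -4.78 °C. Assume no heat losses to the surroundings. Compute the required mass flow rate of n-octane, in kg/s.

Heat released by hot stream: Q = 0.713 × 2.44 × (45.6 − -43.6) = 155.18 kJ/s
Energy balance on cold side (adiabatic exchanger): Q = ṁ_c·Cp_c·(T_c,out − T_c,in)
ṁ_c = 155.18 / [2.22 × (-4.78 − -48.8)] = 1.588 kg/s

ṁ_c = 1.59 kg/s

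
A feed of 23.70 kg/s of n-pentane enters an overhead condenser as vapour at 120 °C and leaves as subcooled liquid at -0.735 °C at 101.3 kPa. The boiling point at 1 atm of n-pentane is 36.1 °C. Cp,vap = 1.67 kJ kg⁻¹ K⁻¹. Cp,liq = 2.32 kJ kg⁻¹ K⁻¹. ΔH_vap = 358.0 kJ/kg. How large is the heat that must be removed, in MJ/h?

Q_c = 49800 MJ/h

vapour 120→36.1 °C: -140.11 kJ/kg
condensation at 36.1 °C: -358 kJ/kg
liquid 36.1→-0.735 °C: -85.457 kJ/kg
Δh = -140.11 + -358 + -85.457 = -583.57 kJ/kg
Q = ṁ·Δh = 23.70 kg/s × -583.57 kJ/kg = -13831 kJ/s
|Q| = 13831 kW = 49790 MJ/h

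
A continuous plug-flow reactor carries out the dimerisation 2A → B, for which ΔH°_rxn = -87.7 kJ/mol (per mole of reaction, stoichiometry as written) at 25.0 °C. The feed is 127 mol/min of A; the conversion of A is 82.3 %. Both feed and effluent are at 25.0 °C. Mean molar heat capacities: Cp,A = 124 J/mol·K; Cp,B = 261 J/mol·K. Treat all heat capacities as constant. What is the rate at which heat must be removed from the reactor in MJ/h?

Extent of reaction ξ = 0.823 × 127 / 2 = 52.261 mol/min
Reaction term: ξ·ΔH°_rxn = 52.261 × -87.7 = -4583.2 kJ/min
Q = ΔH = -4583.2 kJ/min = -76.387 kW
Heat removed = 274.99 MJ/h

Q_out = 275 MJ/h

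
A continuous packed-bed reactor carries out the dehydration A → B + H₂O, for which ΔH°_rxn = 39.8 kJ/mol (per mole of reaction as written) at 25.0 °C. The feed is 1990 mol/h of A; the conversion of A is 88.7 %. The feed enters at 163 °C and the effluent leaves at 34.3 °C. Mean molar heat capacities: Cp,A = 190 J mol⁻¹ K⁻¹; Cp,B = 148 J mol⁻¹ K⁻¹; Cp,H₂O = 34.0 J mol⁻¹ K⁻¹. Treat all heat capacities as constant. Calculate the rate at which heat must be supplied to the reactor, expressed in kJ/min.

Extent of reaction ξ = 0.887 × 1990 = 1765.1 mol/h
Reaction term: ξ·ΔH°_rxn = 1765.1 × 39.8 = 70252 kJ/h
Sensible, feed 163→25 °C: -52178 kJ/h
Outlet flows (mol/h): A 224.87, B 1765.1, H₂O 1765.1
Sensible, products 25→34.3 °C: 3385 kJ/h
Q = ΔH = 21459 kJ/h = 5.9609 kW
Heat supplied = 357.66 kJ/min

Q_in = 358 kJ/min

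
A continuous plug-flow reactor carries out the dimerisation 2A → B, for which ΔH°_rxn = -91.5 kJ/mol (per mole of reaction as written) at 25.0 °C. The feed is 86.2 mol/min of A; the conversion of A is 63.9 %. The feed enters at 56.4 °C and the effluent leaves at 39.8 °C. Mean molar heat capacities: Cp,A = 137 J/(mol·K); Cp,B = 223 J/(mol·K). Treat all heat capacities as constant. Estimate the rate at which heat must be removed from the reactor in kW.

Q_out = 45.6 kW

Extent of reaction ξ = 0.639 × 86.2 / 2 = 27.541 mol/min
Reaction term: ξ·ΔH°_rxn = 27.541 × -91.5 = -2520 kJ/min
Sensible, feed 56.4→25 °C: -370.82 kJ/min
Outlet flows (mol/min): A 31.118, B 27.541
Sensible, products 25→39.8 °C: 153.99 kJ/min
Q = ΔH = -2736.8 kJ/min = -45.614 kW
Heat removed = 45.614 kW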